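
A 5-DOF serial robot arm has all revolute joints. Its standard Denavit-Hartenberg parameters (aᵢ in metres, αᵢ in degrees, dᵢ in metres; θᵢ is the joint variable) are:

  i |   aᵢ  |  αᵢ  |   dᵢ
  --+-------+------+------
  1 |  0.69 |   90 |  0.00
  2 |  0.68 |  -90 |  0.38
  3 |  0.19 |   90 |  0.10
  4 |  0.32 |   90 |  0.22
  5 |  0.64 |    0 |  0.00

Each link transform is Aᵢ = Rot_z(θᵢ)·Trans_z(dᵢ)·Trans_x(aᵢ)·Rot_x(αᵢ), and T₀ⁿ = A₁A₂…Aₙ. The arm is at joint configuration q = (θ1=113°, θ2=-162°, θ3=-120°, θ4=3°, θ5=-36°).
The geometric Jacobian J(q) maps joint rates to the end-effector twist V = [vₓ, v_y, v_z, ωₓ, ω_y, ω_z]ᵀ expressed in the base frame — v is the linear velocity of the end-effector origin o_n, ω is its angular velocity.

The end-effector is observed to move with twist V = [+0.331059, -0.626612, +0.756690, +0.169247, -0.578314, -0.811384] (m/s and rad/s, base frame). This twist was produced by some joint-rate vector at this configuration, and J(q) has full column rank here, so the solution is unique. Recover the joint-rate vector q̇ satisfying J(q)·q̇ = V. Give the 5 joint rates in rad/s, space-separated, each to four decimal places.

o_n = [1.0653, 0.9381, -0.2301]
J₁: ẑ×o_n = [-0.9381, 1.0653, 0.0000], ω = ẑ
J2: z=[0.9205, 0.3907, 0.0000] o=[-0.2696, 0.6351, 0.0000] → [-0.0899, 0.2118, -0.2427, 0.9205, 0.3907, 0.0000]
J3: z=[-0.1207, 0.2845, -0.9511] o=[0.3329, 0.1883, -0.2101] → [0.7074, -0.6990, -0.2989, -0.1207, 0.2845, -0.9511]
J4: z=[-0.7821, 0.5628, 0.2676] o=[0.4370, 0.3642, -0.2759] → [-0.1278, 0.2039, -0.8025, -0.7821, 0.5628, 0.2676]
J5: z=[0.1526, -0.2434, 0.9578] o=[0.4583, 0.7408, -0.1836] → [-0.1776, 0.5886, 0.1779, 0.1526, -0.2434, 0.9578]
q̇ = J⁺·V = [0.1290, -0.5410, 0.2870, -0.9800, -0.4230]

0.1290 -0.5410 0.2870 -0.9800 -0.4230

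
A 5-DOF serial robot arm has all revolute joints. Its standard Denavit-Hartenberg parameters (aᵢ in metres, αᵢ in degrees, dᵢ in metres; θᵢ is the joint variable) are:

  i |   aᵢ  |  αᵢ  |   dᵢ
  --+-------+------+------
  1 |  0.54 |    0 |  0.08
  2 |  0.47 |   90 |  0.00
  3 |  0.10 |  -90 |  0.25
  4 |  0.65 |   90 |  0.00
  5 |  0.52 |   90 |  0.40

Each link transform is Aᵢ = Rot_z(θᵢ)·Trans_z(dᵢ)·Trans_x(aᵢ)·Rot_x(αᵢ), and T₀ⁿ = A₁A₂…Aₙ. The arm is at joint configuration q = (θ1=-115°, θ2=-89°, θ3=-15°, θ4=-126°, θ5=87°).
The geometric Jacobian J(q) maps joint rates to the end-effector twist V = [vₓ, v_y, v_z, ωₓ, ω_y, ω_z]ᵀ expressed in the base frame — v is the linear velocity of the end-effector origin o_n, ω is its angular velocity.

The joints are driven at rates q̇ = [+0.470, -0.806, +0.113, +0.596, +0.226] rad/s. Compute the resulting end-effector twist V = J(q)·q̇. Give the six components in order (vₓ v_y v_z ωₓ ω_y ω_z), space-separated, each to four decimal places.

o_n = [-0.0029, 0.0263, 0.7425]
J₁: ẑ×o_n = [-0.0263, -0.0029, 0.0000], ω = ẑ
J2: z=[0.0000, 0.0000, 1.0000] o=[-0.2282, -0.4894, 0.0800] → [-0.5157, 0.2253, 0.0000, 0.0000, 0.0000, 1.0000]
J3: z=[0.4067, 0.9135, 0.0000] o=[-0.6576, -0.2982, 0.0800] → [0.6052, -0.2695, -0.4661, 0.4067, 0.9135, 0.0000]
J4: z=[-0.2364, 0.1053, 0.9659] o=[-0.6441, -0.0306, 0.0541] → [0.0175, 0.7822, -0.0809, -0.2364, 0.1053, 0.9659]
J5: z=[0.4748, -0.8548, 0.2094] o=[-0.0931, 0.2997, 0.1530] → [-0.4466, -0.2610, -0.0527, 0.4748, -0.8548, 0.2094]
V = J·q̇ = [0.3812, 0.1938, -0.1128, 0.0123, -0.0272, 0.2870]

0.3812 0.1938 -0.1128 0.0123 -0.0272 0.2870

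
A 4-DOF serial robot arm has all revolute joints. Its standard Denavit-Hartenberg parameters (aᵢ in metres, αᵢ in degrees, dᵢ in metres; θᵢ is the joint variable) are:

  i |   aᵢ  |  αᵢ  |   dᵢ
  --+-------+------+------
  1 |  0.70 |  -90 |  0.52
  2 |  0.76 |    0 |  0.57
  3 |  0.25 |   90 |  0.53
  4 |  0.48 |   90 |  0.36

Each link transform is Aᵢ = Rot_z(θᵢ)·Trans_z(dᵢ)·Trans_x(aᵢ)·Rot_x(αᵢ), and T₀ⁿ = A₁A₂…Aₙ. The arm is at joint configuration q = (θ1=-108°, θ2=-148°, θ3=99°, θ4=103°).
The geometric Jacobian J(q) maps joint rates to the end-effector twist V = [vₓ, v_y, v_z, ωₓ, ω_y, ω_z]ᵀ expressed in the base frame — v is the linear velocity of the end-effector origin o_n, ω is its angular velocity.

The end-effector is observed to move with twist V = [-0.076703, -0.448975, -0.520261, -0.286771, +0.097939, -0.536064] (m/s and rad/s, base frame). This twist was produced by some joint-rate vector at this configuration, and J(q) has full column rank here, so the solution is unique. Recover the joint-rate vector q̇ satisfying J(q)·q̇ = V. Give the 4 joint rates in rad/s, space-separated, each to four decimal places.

-0.5400 -0.7200 0.4170 0.0060

o_n = [1.5290, -0.3674, 1.2661]
J₁: ẑ×o_n = [0.3674, 1.5290, -0.0000], ω = ẑ
J2: z=[0.9511, -0.3090, 0.0000] o=[-0.2163, -0.6657, 0.5200] → [-0.2306, -0.7096, 0.8230, 0.9511, -0.3090, 0.0000]
J3: z=[0.9511, -0.3090, 0.0000] o=[0.5250, -0.2289, 0.9227] → [-0.1061, -0.3266, 0.1785, 0.9511, -0.3090, 0.0000]
J4: z=[0.2332, 0.7178, 0.6561] o=[0.9783, -0.5487, 1.1114] → [-0.0079, 0.3252, -0.3530, 0.2332, 0.7178, 0.6561]
q̇ = J⁺·V = [-0.5400, -0.7200, 0.4170, 0.0060]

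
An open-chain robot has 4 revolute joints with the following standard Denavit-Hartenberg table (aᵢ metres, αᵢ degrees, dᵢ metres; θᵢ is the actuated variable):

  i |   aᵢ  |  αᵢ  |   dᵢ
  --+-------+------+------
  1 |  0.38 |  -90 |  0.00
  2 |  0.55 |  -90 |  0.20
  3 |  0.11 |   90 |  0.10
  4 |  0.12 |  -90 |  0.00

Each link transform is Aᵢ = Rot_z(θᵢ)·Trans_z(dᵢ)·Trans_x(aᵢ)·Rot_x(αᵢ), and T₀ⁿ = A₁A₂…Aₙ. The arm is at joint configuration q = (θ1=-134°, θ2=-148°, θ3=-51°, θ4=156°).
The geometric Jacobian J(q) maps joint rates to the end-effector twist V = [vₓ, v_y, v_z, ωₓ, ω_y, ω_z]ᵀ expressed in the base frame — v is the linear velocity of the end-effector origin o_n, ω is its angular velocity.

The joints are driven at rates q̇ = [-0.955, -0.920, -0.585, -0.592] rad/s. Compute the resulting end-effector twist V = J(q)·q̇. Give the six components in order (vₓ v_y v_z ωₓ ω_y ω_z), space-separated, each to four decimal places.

0.1424 0.1043 -0.2922 -0.4434 1.4015 -1.2073

o_n = [0.1495, -0.1335, 0.4178]
J₁: ẑ×o_n = [0.1335, 0.1495, -0.0000], ω = ẑ
J2: z=[0.7193, -0.6947, 0.0000] o=[-0.2640, -0.2733, 0.0000] → [-0.2902, -0.3005, 0.3878, 0.7193, -0.6947, 0.0000]
J3: z=[-0.3681, -0.3812, 0.8480] o=[0.2039, -0.0768, 0.2915] → [0.0000, 0.0003, 0.0002, -0.3681, -0.3812, 0.8480]
J4: z=[-0.0051, -0.9112, -0.4118] o=[0.2694, -0.1320, 0.4129] → [-0.0050, 0.0494, -0.1092, -0.0051, -0.9112, -0.4118]
V = J·q̇ = [0.1424, 0.1043, -0.2922, -0.4434, 1.4015, -1.2073]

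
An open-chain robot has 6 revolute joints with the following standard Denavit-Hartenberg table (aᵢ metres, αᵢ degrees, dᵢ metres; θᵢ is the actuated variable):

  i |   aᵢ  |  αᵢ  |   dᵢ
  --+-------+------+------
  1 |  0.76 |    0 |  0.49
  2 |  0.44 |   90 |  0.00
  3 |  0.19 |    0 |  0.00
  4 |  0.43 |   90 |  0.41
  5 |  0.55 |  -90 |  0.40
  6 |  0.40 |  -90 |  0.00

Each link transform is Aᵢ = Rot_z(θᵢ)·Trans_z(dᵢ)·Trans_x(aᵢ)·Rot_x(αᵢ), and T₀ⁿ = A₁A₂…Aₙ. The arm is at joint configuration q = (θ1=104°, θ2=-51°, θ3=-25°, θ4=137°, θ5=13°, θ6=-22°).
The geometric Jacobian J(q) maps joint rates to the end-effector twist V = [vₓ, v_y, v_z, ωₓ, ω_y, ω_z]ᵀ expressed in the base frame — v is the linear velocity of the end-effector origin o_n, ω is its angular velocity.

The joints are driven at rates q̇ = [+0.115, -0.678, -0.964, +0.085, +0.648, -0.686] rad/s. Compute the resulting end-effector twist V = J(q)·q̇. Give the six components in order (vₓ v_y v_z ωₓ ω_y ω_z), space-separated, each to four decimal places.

o_n = [0.6850, 0.8650, 1.8463]
J₁: ẑ×o_n = [-0.8650, 0.6850, 0.0000], ω = ẑ
J2: z=[0.0000, 0.0000, 1.0000] o=[-0.1839, 0.7374, 0.4900] → [-0.1276, 0.8689, 0.0000, 0.0000, 0.0000, 1.0000]
J3: z=[0.7986, -0.6018, 0.0000] o=[0.0809, 1.0888, 0.4900] → [-0.8162, -1.0832, 0.1848, 0.7986, -0.6018, 0.0000]
J4: z=[0.7986, -0.6018, 0.0000] o=[0.1846, 1.2263, 0.4097] → [-0.8646, -1.1473, 0.0126, 0.7986, -0.6018, 0.0000]
J5: z=[0.5580, 0.7405, 0.3746] o=[0.4151, 0.8510, 0.8084] → [0.7633, -0.4780, -0.1921, 0.5580, 0.7405, 0.3746]
J6: z=[0.8289, -0.5191, -0.2086] o=[0.6163, 0.9124, 1.4551] → [-0.2129, -0.3386, -0.0036, 0.8289, -0.5191, -0.2086]
V = J·q̇ = [1.3411, 0.3589, -0.2991, -0.9090, 1.3649, -0.1772]

1.3411 0.3589 -0.2991 -0.9090 1.3649 -0.1772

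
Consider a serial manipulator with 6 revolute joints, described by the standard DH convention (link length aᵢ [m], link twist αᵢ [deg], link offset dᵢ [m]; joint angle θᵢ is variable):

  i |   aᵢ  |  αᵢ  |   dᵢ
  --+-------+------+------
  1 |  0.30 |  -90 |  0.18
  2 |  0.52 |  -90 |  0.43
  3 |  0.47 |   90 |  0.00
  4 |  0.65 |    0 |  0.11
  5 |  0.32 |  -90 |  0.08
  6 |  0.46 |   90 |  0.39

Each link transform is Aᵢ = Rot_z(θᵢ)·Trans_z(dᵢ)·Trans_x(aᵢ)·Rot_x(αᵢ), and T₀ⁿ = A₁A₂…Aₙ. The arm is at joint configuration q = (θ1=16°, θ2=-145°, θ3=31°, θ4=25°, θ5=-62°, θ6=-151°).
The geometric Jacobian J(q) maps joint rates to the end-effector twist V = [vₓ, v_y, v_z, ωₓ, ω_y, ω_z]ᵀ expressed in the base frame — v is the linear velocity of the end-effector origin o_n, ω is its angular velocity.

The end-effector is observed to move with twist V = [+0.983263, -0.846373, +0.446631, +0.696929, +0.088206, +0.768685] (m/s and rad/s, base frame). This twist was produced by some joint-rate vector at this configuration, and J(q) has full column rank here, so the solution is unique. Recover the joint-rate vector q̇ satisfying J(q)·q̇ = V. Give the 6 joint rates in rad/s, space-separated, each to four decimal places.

0.0490 0.3800 0.8320 0.3570 -0.8550 0.1950

o_n = [-0.8087, -0.0743, 1.7248]
J₁: ẑ×o_n = [0.0743, -0.8087, 0.0000], ω = ẑ
J2: z=[-0.2756, 0.9613, 0.0000] o=[0.2884, 0.0827, 0.1800] → [1.4850, 0.4258, 1.0979, -0.2756, 0.9613, 0.0000]
J3: z=[0.5514, 0.1581, 0.8192] o=[-0.2396, 0.3786, 0.4783] → [0.5681, -1.1535, -0.1597, 0.5514, 0.1581, 0.8192]
J4: z=[-0.6418, 0.7077, 0.2954] o=[-0.4901, 0.0550, 0.7093] → [0.7568, 0.5576, 0.3084, -0.6418, 0.7077, 0.2954]
J5: z=[-0.6418, 0.7077, 0.2954] o=[-0.7232, -0.2294, 1.2565] → [0.2856, 0.2753, -0.0391, -0.6418, 0.7077, 0.2954]
J6: z=[0.1196, -0.2882, 0.9501] o=[-1.0170, -0.3792, 1.2480] → [-0.4271, 0.1408, 0.0965, 0.1196, -0.2882, 0.9501]
q̇ = J⁺·V = [0.0490, 0.3800, 0.8320, 0.3570, -0.8550, 0.1950]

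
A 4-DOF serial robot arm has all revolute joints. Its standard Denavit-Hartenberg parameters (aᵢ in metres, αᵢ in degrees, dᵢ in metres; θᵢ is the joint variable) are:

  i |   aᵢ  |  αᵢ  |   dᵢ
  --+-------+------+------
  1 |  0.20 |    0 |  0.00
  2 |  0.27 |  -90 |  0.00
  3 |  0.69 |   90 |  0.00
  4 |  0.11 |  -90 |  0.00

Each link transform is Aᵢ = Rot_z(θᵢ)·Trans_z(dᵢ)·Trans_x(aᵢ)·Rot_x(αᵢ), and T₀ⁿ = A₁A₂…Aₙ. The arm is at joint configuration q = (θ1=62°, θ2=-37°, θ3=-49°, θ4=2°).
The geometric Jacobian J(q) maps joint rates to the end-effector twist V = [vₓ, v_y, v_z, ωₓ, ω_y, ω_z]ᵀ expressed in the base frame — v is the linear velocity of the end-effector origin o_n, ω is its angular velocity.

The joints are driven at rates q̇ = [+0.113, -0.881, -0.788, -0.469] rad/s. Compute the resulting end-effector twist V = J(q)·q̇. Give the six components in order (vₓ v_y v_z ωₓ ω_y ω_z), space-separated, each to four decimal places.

-0.1676 -0.7886 0.4149 0.6538 -0.5646 -1.0757

o_n = [0.8126, 0.5160, 0.6037]
J₁: ẑ×o_n = [-0.5160, 0.8126, 0.0000], ω = ẑ
J2: z=[0.0000, 0.0000, 1.0000] o=[0.0939, 0.1766, 0.0000] → [-0.3394, 0.7187, 0.0000, 0.0000, 0.0000, 1.0000]
J3: z=[-0.4226, 0.9063, 0.0000] o=[0.3386, 0.2907, 0.0000] → [0.5472, 0.2551, -0.5248, -0.4226, 0.9063, 0.0000]
J4: z=[-0.6840, -0.3190, 0.6561] o=[0.7489, 0.4820, 0.5207] → [-0.0487, 0.0986, -0.0029, -0.6840, -0.3190, 0.6561]
V = J·q̇ = [-0.1676, -0.7886, 0.4149, 0.6538, -0.5646, -1.0757]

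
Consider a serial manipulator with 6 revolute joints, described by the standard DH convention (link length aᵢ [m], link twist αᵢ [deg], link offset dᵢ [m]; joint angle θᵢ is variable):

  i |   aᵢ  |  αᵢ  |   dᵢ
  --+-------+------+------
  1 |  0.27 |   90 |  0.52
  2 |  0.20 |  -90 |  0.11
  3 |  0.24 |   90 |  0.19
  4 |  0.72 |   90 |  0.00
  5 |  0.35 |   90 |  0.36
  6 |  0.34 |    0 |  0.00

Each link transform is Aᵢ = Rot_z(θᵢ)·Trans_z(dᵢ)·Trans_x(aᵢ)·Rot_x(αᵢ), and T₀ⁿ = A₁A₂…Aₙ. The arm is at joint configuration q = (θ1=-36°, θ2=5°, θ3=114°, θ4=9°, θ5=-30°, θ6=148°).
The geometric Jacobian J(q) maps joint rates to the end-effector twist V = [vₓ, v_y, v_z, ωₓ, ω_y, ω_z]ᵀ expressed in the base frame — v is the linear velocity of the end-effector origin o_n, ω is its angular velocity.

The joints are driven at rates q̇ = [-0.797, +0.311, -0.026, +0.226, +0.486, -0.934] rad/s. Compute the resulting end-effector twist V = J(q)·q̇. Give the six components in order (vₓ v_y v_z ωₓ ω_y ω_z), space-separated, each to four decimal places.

o_n = [0.5282, 0.6938, 0.2747]
J₁: ẑ×o_n = [-0.6938, 0.5282, 0.0000], ω = ẑ
J2: z=[-0.5878, -0.8090, 0.0000] o=[0.2184, -0.1587, 0.5200] → [0.1984, -0.1442, -0.2504, -0.5878, -0.8090, 0.0000]
J3: z=[-0.0705, 0.0512, 0.9962] o=[0.3150, -0.3648, 0.5374] → [-1.0680, 0.1939, -0.0856, -0.0705, 0.0512, 0.9962]
J4: z=[0.9753, -0.2059, 0.0796] o=[0.3518, -0.1205, 0.7182] → [0.0265, 0.4466, 0.8305, 0.9753, -0.2059, 0.0796]
J5: z=[0.1024, 0.1023, -0.9895] o=[0.4926, 0.5802, 0.8052] → [0.0581, 0.0190, 0.0080, 0.1024, 0.1023, -0.9895]
J6: z=[-0.9424, -0.3083, -0.1294] o=[0.4180, 0.9480, 0.4717] → [0.0278, -0.1999, 0.2736, -0.9424, -0.3083, -0.1294]
V = J·q̇ = [0.6506, -0.1740, -0.1396, 0.9694, 0.0382, -1.1650]

0.6506 -0.1740 -0.1396 0.9694 0.0382 -1.1650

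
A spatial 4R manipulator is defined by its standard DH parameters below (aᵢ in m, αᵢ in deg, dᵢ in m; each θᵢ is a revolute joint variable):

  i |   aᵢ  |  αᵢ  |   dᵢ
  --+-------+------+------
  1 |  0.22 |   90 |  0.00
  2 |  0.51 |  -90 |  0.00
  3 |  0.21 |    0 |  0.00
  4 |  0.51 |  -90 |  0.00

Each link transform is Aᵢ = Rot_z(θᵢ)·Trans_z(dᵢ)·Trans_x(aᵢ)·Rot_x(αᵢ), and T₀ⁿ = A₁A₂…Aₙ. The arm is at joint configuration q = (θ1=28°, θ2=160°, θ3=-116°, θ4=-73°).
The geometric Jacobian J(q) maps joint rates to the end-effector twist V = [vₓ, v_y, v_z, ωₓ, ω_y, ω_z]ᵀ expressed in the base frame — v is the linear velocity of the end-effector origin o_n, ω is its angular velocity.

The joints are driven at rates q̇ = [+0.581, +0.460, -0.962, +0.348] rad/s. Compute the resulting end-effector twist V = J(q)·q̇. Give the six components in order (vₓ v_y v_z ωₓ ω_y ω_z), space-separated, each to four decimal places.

-0.0909 0.6000 -0.0083 0.4014 -0.3076 1.1580

o_n = [0.3166, 0.0449, -0.0293]
J₁: ẑ×o_n = [-0.0449, 0.3166, 0.0000], ω = ẑ
J2: z=[0.4695, -0.8829, 0.0000] o=[0.1942, 0.1033, 0.0000] → [0.0259, 0.0138, 0.0806, 0.4695, -0.8829, 0.0000]
J3: z=[-0.3020, -0.1606, -0.9397] o=[-0.2289, -0.1217, 0.1744] → [0.1893, -0.5741, 0.0373, -0.3020, -0.1606, -0.9397]
J4: z=[-0.3020, -0.1606, -0.9397] o=[-0.0639, -0.2477, 0.1429] → [0.3027, -0.4096, -0.0273, -0.3020, -0.1606, -0.9397]
V = J·q̇ = [-0.0909, 0.6000, -0.0083, 0.4014, -0.3076, 1.1580]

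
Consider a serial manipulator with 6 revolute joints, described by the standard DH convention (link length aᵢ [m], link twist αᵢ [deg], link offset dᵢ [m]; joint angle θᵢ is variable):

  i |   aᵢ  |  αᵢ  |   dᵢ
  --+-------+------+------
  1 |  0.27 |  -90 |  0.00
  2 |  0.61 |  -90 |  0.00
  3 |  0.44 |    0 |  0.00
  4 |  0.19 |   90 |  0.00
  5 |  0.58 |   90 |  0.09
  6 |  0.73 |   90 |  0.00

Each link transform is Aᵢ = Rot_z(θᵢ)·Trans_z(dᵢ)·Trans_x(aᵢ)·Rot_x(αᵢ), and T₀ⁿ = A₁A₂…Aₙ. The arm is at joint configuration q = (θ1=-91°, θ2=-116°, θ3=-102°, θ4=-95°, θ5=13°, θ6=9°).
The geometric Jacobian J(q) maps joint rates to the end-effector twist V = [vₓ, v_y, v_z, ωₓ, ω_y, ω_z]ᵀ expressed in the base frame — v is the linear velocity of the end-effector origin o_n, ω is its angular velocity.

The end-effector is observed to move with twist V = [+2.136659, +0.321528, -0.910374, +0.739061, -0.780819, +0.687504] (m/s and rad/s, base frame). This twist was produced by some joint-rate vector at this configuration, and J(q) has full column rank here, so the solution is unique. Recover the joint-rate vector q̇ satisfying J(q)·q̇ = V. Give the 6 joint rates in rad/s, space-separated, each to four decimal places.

0.6220 0.5290 0.7710 0.8150 -0.2950 0.8900

o_n = [-0.2066, -0.8872, -0.6049]
J₁: ẑ×o_n = [0.8872, -0.2066, 0.0000], ω = ẑ
J2: z=[0.9998, -0.0175, 0.0000] o=[-0.0047, -0.2700, 0.0000] → [0.0106, 0.6048, -0.6206, 0.9998, -0.0175, 0.0000]
J3: z=[-0.0157, -0.8987, 0.4384] o=[-0.0000, -0.0026, 0.5483] → [1.4241, -0.1086, -0.1717, -0.0157, -0.8987, 0.4384]
J4: z=[-0.0157, -0.8987, 0.4384] o=[0.4296, -0.0502, 0.4660] → [1.3293, -0.2957, -0.5586, -0.0157, -0.8987, 0.4384]
J5: z=[-0.9539, 0.1448, 0.2628] o=[0.3726, -0.1289, 0.3027] → [0.0678, -1.0180, 0.8073, -0.9539, 0.1448, 0.2628]
J6: z=[-0.0521, 0.7825, -0.6205] o=[0.1154, -0.4671, -0.1022] → [-0.6540, 0.1736, 0.2738, -0.0521, 0.7825, -0.6205]
q̇ = J⁺·V = [0.6220, 0.5290, 0.7710, 0.8150, -0.2950, 0.8900]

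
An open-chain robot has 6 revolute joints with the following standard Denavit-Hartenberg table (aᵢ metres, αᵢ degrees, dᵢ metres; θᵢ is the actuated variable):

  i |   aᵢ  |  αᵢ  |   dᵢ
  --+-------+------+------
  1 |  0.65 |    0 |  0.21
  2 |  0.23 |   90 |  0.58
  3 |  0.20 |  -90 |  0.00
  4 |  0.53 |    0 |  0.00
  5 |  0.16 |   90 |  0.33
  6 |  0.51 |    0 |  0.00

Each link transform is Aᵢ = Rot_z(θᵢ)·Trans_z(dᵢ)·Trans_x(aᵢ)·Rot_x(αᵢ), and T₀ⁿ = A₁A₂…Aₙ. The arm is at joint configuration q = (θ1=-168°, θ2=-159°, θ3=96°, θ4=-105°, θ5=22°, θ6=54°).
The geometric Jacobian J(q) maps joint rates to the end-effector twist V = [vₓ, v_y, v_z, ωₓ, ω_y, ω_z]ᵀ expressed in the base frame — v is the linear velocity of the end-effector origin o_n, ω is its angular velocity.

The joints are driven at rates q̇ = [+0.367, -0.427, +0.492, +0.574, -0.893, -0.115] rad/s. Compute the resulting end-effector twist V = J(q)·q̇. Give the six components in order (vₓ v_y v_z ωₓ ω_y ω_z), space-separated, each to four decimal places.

o_n = [-0.5453, -1.2309, 0.8306]
J₁: ẑ×o_n = [1.2309, -0.5453, 0.0000], ω = ẑ
J2: z=[0.0000, 0.0000, 1.0000] o=[-0.6358, -0.1351, 0.2100] → [1.0958, 0.0905, -0.0000, 0.0000, 0.0000, 1.0000]
J3: z=[0.5446, -0.8387, 0.0000] o=[-0.4429, -0.0099, 0.7900] → [-0.0340, -0.0221, -0.7510, 0.5446, -0.8387, 0.0000]
J4: z=[-0.8341, -0.5417, -0.1045] o=[-0.4604, -0.0213, 0.9889] → [-0.0407, -0.1232, 0.9630, -0.8341, -0.5417, -0.1045]
J5: z=[-0.8341, -0.5417, -0.1045] o=[-0.1696, -0.4428, 0.8525] → [-0.0705, 0.0210, 0.4538, -0.8341, -0.5417, -0.1045]
J6: z=[0.1534, -0.0457, -0.9871] o=[-0.3600, -0.7558, 0.8374] → [-0.4687, 0.1839, -0.0813, 0.1534, -0.0457, -0.9871]
V = J·q̇ = [0.0606, -0.3603, -0.2126, 0.5164, -0.2346, 0.0869]

0.0606 -0.3603 -0.2126 0.5164 -0.2346 0.0869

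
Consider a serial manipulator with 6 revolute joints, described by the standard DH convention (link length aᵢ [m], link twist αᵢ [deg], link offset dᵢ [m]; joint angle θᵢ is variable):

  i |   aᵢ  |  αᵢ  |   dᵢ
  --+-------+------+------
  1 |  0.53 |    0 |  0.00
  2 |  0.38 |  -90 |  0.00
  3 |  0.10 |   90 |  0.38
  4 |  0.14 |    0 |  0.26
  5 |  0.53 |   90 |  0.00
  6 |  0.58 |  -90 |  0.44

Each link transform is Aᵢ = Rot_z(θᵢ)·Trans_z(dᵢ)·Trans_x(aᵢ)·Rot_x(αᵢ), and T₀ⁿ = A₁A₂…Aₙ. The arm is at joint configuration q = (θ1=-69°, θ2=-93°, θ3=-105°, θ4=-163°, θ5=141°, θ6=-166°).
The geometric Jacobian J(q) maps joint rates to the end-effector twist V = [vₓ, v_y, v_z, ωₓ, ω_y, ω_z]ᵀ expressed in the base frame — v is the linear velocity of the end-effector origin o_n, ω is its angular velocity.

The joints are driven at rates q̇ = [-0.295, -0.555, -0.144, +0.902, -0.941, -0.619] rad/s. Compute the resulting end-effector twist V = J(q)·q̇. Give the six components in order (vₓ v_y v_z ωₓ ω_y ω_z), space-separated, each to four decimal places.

0.0608 0.3852 -0.1553 0.1541 -0.4020 -0.6159

o_n = [-0.1354, -0.5410, -0.2523]
J₁: ẑ×o_n = [0.5410, -0.1354, 0.0000], ω = ẑ
J2: z=[0.0000, 0.0000, 1.0000] o=[0.1899, -0.4948, 0.0000] → [0.0462, -0.3253, 0.0000, 0.0000, 0.0000, 1.0000]
J3: z=[0.3090, -0.9511, 0.0000] o=[-0.1715, -0.6122, 0.0000] → [0.2399, 0.0780, 0.0563, 0.3090, -0.9511, 0.0000]
J4: z=[0.9187, 0.2985, -0.2588] o=[-0.0294, -0.9656, 0.0966] → [0.0058, 0.3479, 0.4217, 0.9187, 0.2985, -0.2588]
J5: z=[0.9187, 0.2985, -0.2588] o=[0.1638, -0.8598, -0.1000] → [0.0371, 0.2173, 0.3822, 0.9187, 0.2985, -0.2588]
J6: z=[-0.3787, 0.8518, -0.3618] o=[0.2234, -0.6317, 0.3746] → [-0.5012, -0.1076, 0.2713, -0.3787, 0.8518, -0.3618]
V = J·q̇ = [0.0608, 0.3852, -0.1553, 0.1541, -0.4020, -0.6159]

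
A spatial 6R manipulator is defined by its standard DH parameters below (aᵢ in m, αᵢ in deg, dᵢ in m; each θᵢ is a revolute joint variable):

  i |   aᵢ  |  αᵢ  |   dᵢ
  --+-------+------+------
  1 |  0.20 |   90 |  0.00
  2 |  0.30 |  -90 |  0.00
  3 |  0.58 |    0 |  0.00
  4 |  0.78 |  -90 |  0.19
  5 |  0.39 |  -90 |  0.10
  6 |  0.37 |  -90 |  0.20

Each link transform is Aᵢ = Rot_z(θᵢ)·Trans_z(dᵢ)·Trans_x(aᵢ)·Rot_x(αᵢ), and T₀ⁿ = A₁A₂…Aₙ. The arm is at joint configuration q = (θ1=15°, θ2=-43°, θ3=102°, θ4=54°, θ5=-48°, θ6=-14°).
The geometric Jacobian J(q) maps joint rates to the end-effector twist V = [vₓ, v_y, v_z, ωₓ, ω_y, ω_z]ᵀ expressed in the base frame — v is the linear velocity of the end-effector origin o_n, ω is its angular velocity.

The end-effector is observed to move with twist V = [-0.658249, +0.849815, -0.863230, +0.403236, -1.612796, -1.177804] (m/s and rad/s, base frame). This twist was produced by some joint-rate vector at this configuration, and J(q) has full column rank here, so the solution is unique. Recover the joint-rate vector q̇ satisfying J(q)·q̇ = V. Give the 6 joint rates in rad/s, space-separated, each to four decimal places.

-0.9510 0.9150 -0.4040 -0.1650 0.6280 -0.5740

o_n = [-0.5061, 0.8746, 1.2692]
J₁: ẑ×o_n = [-0.8746, -0.5061, 0.0000], ω = ẑ
J2: z=[0.2588, -0.9659, 0.0000] o=[0.1932, 0.0518, 0.0000] → [-1.2260, -0.3285, -0.4625, 0.2588, -0.9659, 0.0000]
J3: z=[0.6588, 0.1765, 0.7314] o=[0.4051, 0.1086, -0.2046] → [-0.3001, -1.6373, 0.6655, 0.6588, 0.1765, 0.7314]
J4: z=[0.6588, 0.1765, 0.7314] o=[0.1731, 0.6337, -0.1224] → [0.0695, -1.4135, 0.2785, 0.6588, 0.1765, 0.7314]
J5: z=[-0.0509, -0.9594, 0.2774] o=[-0.2872, 0.8388, 0.5026] → [-0.7454, -0.0217, -0.2118, -0.0509, -0.9594, 0.2774]
J6: z=[-0.9986, 0.0453, -0.0264] o=[-0.2973, 0.8514, 0.9049] → [0.0171, 0.3694, -0.0136, -0.9986, 0.0453, -0.0264]
q̇ = J⁺·V = [-0.9510, 0.9150, -0.4040, -0.1650, 0.6280, -0.5740]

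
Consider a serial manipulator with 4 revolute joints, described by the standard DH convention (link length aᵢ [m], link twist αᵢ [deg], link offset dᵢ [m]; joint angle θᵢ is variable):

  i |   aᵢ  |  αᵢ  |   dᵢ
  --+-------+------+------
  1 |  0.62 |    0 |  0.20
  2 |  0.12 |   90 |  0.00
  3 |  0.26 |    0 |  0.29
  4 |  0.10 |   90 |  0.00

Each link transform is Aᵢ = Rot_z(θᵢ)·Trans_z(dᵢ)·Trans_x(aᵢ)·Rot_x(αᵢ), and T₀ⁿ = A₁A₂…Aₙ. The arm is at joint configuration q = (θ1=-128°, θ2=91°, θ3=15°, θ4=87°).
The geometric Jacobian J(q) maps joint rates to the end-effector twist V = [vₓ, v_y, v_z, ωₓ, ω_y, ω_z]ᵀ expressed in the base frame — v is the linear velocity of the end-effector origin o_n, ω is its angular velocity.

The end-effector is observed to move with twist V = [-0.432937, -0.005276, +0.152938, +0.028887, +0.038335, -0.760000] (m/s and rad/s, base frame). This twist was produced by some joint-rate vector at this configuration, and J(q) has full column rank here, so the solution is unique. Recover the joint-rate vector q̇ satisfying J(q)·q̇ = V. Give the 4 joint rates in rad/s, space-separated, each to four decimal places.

-0.1390 -0.6210 0.6050 -0.6530

o_n = [-0.2764, -0.9310, 0.3651]
J₁: ẑ×o_n = [0.9310, -0.2764, 0.0000], ω = ẑ
J2: z=[0.0000, 0.0000, 1.0000] o=[-0.3817, -0.4886, 0.2000] → [0.4424, 0.1053, -0.0000, 0.0000, 0.0000, 1.0000]
J3: z=[-0.6018, -0.7986, 0.0000] o=[-0.2859, -0.5608, 0.2000] → [-0.1319, 0.0994, 0.2303, -0.6018, -0.7986, 0.0000]
J4: z=[-0.6018, -0.7986, 0.0000] o=[-0.2598, -0.9435, 0.2673] → [-0.0781, 0.0589, -0.0208, -0.6018, -0.7986, 0.0000]
q̇ = J⁺·V = [-0.1390, -0.6210, 0.6050, -0.6530]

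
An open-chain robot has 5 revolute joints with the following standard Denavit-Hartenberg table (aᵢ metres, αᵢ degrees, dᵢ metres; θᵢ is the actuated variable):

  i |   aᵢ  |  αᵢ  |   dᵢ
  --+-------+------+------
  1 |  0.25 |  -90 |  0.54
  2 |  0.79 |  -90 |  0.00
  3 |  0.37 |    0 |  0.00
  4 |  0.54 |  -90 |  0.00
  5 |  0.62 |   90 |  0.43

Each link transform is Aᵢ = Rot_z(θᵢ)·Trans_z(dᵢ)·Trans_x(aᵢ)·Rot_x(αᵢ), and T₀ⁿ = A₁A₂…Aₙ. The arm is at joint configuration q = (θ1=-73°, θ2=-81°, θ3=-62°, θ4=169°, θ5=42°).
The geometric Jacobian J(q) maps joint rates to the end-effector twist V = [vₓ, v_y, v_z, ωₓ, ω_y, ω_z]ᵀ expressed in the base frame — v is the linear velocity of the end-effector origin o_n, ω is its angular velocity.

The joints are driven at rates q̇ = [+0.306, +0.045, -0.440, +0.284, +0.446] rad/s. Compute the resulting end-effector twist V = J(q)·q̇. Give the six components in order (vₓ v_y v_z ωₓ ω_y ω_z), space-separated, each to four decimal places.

o_n = [-0.5174, -0.0336, 0.8616]
J₁: ẑ×o_n = [0.0336, -0.5174, 0.0000], ω = ẑ
J2: z=[0.9563, 0.2924, 0.0000] o=[0.0731, -0.2391, 0.5400] → [0.0940, -0.3075, 0.3691, 0.9563, 0.2924, 0.0000]
J3: z=[0.2888, -0.9445, -0.1564] o=[0.1092, -0.3573, 1.3203] → [0.4839, 0.2305, -0.4984, 0.2888, -0.9445, -0.1564]
J4: z=[0.2888, -0.9445, -0.1564] o=[0.4296, -0.2877, 1.4918] → [0.6350, 0.3301, -0.8211, 0.2888, -0.9445, -0.1564]
J5: z=[0.2359, 0.2285, -0.9445] o=[-0.0715, -0.4151, 1.3359] → [0.2519, 0.5330, 0.1919, 0.2359, 0.2285, -0.9445]
V = J·q̇ = [0.0943, 0.0579, 0.0883, 0.1032, 0.2624, -0.0909]

0.0943 0.0579 0.0883 0.1032 0.2624 -0.0909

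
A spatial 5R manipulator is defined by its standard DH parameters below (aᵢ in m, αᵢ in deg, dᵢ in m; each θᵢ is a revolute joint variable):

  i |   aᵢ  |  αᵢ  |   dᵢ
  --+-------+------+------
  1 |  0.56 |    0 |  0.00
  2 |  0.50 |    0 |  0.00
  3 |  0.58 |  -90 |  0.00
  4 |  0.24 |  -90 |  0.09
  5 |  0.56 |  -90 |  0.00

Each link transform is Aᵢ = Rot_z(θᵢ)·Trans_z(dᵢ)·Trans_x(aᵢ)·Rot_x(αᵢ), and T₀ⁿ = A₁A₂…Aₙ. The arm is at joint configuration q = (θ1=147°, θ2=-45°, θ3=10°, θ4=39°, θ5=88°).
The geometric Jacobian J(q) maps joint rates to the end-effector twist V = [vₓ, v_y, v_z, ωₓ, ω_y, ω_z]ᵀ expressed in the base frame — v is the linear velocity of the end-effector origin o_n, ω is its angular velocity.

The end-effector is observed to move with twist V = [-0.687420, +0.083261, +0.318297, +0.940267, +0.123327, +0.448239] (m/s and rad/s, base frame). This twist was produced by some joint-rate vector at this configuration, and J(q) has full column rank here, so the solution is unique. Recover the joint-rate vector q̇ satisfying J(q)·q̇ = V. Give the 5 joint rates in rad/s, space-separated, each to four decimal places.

0.0130 0.0430 0.6860 -0.9180 0.3780

o_n = [-0.4310, 1.6948, -0.1633]
J₁: ẑ×o_n = [-1.6948, -0.4310, 0.0000], ω = ẑ
J2: z=[0.0000, 0.0000, 1.0000] o=[-0.4697, 0.3050, 0.0000] → [-1.3898, 0.0387, 0.0000, 0.0000, 0.0000, 1.0000]
J3: z=[0.0000, 0.0000, 1.0000] o=[-0.5736, 0.7941, 0.0000] → [-0.9007, 0.1426, 0.0000, 0.0000, 0.0000, 1.0000]
J4: z=[-0.9272, -0.3746, 0.0000] o=[-0.7909, 1.3318, 0.0000] → [0.0612, -0.1514, -0.2017, -0.9272, -0.3746, 0.0000]
J5: z=[0.2357, -0.5835, -0.7771] o=[-0.9442, 1.4711, -0.1510] → [0.1811, -0.3959, 0.3522, 0.2357, -0.5835, -0.7771]
q̇ = J⁺·V = [0.0130, 0.0430, 0.6860, -0.9180, 0.3780]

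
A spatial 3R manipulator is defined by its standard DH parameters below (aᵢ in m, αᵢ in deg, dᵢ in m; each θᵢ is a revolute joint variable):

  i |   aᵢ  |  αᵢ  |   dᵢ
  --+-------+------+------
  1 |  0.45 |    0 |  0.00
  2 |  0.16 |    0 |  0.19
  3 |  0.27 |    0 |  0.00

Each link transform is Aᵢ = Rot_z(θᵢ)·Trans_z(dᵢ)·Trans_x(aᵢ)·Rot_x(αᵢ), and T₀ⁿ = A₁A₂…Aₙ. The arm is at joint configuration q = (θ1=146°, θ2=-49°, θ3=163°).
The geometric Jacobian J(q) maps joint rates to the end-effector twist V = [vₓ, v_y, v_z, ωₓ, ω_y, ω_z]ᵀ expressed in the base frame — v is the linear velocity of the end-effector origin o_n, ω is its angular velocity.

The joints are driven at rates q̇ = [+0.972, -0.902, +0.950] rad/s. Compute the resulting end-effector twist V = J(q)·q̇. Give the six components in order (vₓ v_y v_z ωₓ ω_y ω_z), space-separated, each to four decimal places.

0.0155 -0.4118 0.0000 0.0000 0.0000 1.0200

o_n = [-0.4395, 0.1445, 0.1900]
J₁: ẑ×o_n = [-0.1445, -0.4395, 0.0000], ω = ẑ
J2: z=[0.0000, 0.0000, 1.0000] o=[-0.3731, 0.2516, 0.0000] → [0.1071, -0.0664, 0.0000, 0.0000, 0.0000, 1.0000]
J3: z=[0.0000, 0.0000, 1.0000] o=[-0.3926, 0.4104, 0.1900] → [0.2659, -0.0469, 0.0000, 0.0000, 0.0000, 1.0000]
V = J·q̇ = [0.0155, -0.4118, 0.0000, 0.0000, 0.0000, 1.0200]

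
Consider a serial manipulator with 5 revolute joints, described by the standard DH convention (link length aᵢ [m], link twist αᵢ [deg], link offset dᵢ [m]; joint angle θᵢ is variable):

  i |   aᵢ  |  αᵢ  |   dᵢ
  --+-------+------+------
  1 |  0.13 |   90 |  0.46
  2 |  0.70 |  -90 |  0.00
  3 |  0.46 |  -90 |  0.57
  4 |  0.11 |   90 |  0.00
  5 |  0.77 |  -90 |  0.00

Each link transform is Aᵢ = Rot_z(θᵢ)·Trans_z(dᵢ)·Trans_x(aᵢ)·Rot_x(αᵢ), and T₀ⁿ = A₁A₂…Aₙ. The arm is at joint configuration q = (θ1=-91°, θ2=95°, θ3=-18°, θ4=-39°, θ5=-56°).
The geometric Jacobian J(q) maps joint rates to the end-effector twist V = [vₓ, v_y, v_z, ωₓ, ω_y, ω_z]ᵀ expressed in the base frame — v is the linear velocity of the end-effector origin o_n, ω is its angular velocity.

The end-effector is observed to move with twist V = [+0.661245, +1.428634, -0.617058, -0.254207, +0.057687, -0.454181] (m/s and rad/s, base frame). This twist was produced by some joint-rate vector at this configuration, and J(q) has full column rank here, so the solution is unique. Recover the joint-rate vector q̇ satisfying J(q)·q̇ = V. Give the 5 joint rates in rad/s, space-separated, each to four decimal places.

-0.7380 0.8810 0.1270 0.6840 -0.1270

o_n = [-0.8634, 0.9087, 1.7153]
J₁: ẑ×o_n = [-0.9087, -0.8634, 0.0000], ω = ẑ
J2: z=[-0.9998, 0.0175, 0.0000] o=[-0.0023, -0.1300, 0.4600] → [0.0219, 1.2552, -1.0235, -0.9998, 0.0175, 0.0000]
J3: z=[0.0174, 0.9960, -0.0872] o=[-0.0012, -0.0690, 1.1573] → [0.6410, 0.0654, 0.8757, 0.0174, 0.9960, -0.0872]
J4: z=[0.9514, 0.0103, 0.3078] o=[-0.1328, 0.5394, 1.5435] → [-0.1119, -0.3884, 0.3589, 0.9514, 0.0103, 0.3078]
J5: z=[0.2070, 0.7185, -0.6640] o=[-0.1578, 0.6159, 1.6184] → [0.2641, 0.4484, 0.5676, 0.2070, 0.7185, -0.6640]
q̇ = J⁺·V = [-0.7380, 0.8810, 0.1270, 0.6840, -0.1270]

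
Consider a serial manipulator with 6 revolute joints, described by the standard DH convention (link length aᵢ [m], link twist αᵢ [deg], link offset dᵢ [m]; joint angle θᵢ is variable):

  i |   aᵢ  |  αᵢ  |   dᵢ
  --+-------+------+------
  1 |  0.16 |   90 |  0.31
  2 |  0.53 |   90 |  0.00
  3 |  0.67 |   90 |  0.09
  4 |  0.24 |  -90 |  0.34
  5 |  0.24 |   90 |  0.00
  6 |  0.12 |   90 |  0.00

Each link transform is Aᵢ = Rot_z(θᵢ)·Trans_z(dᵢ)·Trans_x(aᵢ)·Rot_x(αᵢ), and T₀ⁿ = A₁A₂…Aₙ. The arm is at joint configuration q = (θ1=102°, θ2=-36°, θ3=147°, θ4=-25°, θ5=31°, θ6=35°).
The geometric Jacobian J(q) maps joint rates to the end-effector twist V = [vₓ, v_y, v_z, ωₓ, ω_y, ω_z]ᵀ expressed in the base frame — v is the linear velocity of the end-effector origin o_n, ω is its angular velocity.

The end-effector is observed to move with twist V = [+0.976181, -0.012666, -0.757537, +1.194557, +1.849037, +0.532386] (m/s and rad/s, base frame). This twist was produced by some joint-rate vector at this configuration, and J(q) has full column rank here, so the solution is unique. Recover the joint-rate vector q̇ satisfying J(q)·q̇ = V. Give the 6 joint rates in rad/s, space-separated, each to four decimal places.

-0.2290 0.4820 -0.6860 0.8970 -0.8100 0.5190

o_n = [0.7843, 0.0682, 0.5847]
J₁: ẑ×o_n = [-0.0682, 0.7843, 0.0000], ω = ẑ
J2: z=[0.9781, 0.2079, 0.0000] o=[-0.0333, 0.1565, 0.3100] → [0.0571, -0.2687, -0.2563, 0.9781, 0.2079, 0.0000]
J3: z=[0.1222, -0.5749, -0.8090] o=[-0.1224, 0.5759, -0.0015] → [-0.7478, -0.8052, 0.4593, 0.1222, -0.5749, -0.8090]
J4: z=[0.7287, 0.6054, -0.3201] o=[0.3400, 0.1554, 0.2559] → [0.1711, -0.3818, -0.3325, 0.7287, 0.6054, -0.3201]
J5: z=[0.3955, -0.7537, -0.5249] o=[0.7220, 0.2998, 0.3364] → [-0.3087, -0.1310, -0.0446, 0.3955, -0.7537, -0.5249]
J6: z=[0.9126, 0.3871, 0.1318] o=[0.7469, 0.1723, 0.5382] → [0.0317, -0.0375, -0.1095, 0.9126, 0.3871, 0.1318]
q̇ = J⁺·V = [-0.2290, 0.4820, -0.6860, 0.8970, -0.8100, 0.5190]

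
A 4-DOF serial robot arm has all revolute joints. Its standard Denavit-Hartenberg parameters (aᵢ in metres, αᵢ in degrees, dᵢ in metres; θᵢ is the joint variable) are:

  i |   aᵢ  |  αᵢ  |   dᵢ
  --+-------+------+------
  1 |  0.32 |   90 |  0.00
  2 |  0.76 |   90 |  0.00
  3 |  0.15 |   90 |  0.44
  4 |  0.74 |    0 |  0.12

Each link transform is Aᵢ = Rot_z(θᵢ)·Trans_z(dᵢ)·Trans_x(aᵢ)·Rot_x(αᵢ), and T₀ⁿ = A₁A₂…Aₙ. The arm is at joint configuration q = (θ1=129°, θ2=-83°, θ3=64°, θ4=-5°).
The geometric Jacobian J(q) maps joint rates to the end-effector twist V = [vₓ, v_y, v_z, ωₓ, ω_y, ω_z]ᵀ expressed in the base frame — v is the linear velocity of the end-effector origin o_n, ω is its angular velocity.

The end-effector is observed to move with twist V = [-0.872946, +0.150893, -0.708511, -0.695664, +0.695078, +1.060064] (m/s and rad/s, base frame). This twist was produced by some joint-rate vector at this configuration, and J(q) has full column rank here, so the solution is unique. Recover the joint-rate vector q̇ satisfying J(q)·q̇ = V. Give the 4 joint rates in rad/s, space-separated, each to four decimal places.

o_n = [0.5156, 0.5468, -1.2932]
J₁: ẑ×o_n = [-0.5468, 0.5156, 0.0000], ω = ẑ
J2: z=[0.7771, 0.6293, 0.0000] o=[-0.2014, 0.2487, 0.0000] → [-0.8138, 1.0050, -0.2195, 0.7771, 0.6293, 0.0000]
J3: z=[0.6246, -0.7714, -0.1219] o=[-0.2597, 0.3207, -0.7543] → [0.4432, 0.2421, 0.7392, 0.6246, -0.7714, -0.1219]
J4: z=[-0.4096, -0.1908, -0.8921] o=[0.1149, 0.0723, -0.8732] → [0.5033, -0.5295, -0.1179, -0.4096, -0.1908, -0.8921]
q̇ = J⁺·V = [0.9590, -0.0940, -0.9830, 0.0210]

0.9590 -0.0940 -0.9830 0.0210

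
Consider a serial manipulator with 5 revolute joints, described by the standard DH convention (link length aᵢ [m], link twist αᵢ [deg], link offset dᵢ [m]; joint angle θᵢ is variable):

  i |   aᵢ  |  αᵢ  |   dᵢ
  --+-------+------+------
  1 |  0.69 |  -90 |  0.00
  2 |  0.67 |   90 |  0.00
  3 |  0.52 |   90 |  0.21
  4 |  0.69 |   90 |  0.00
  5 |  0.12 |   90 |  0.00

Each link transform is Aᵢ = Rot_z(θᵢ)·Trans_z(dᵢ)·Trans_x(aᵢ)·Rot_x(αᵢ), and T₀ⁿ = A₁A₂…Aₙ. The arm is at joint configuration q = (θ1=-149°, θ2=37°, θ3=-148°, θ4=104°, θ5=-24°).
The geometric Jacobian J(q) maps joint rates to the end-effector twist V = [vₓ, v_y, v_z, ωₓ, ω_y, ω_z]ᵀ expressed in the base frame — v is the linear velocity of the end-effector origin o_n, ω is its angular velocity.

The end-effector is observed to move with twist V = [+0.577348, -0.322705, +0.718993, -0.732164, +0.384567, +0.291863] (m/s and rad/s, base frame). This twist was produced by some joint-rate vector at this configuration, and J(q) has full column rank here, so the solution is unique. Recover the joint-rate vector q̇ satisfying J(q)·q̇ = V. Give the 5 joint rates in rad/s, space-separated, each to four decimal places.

0.4790 -0.6660 0.2000 -0.2760 -0.3760

o_n = [-1.4972, -0.6495, 0.5352]
J₁: ẑ×o_n = [0.6495, -1.4972, 0.0000], ω = ẑ
J2: z=[0.5150, -0.8572, 0.0000] o=[-0.5914, -0.3554, 0.0000] → [-0.4588, -0.2757, -0.9279, 0.5150, -0.8572, 0.0000]
J3: z=[-0.5159, -0.3100, 0.7986] o=[-1.0501, -0.6310, -0.4032] → [-0.2761, 0.1270, -0.1291, -0.5159, -0.3100, 0.7986]
J4: z=[0.7995, -0.5089, 0.3189] o=[-0.9985, -0.2785, 0.0299] → [-0.1389, -0.5631, -0.5505, 0.7995, -0.5089, 0.3189]
J5: z=[0.1737, 0.7042, 0.6884] o=[-1.3952, -0.6200, 0.4794] → [0.0596, -0.0800, 0.0668, 0.1737, 0.7042, 0.6884]
q̇ = J⁺·V = [0.4790, -0.6660, 0.2000, -0.2760, -0.3760]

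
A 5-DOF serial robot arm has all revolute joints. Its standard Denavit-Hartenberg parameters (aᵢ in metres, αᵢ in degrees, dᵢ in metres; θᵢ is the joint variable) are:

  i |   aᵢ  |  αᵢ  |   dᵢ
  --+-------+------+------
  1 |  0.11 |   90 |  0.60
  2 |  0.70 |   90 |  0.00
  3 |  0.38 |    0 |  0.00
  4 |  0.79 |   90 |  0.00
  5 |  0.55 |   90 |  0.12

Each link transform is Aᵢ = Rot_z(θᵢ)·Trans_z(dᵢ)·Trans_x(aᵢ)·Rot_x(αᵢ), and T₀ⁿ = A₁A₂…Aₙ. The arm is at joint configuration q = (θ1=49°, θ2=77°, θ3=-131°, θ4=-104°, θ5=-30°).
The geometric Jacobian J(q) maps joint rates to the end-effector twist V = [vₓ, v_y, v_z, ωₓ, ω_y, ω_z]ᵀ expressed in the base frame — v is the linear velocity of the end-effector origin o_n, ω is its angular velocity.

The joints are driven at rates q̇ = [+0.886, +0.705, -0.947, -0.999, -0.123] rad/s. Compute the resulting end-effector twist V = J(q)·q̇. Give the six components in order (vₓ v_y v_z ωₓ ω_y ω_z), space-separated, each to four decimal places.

1.9825 -0.1671 1.6478 -0.7800 -1.8644 1.2256

o_n = [0.4886, -0.6869, 0.4891]
J₁: ẑ×o_n = [0.6869, 0.4886, -0.0000], ω = ẑ
J2: z=[0.7547, -0.6561, 0.0000] o=[0.0722, 0.0830, 0.6000] → [0.0728, 0.0837, -0.3078, 0.7547, -0.6561, 0.0000]
J3: z=[0.6392, 0.7354, -0.2250] o=[0.1755, 0.2019, 1.2821] → [-0.7831, 0.4365, -0.7983, 0.6392, 0.7354, -0.2250]
J4: z=[0.6392, 0.7354, -0.2250] o=[-0.0778, 0.3477, 1.0391] → [-0.6372, 0.2242, -1.0778, 0.6392, 0.7354, -0.2250]
J5: z=[0.5538, -0.2372, 0.7982] o=[0.3438, -0.1538, 0.5976] → [0.4512, 0.1757, -0.2608, 0.5538, -0.2372, 0.7982]
V = J·q̇ = [1.9825, -0.1671, 1.6478, -0.7800, -1.8644, 1.2256]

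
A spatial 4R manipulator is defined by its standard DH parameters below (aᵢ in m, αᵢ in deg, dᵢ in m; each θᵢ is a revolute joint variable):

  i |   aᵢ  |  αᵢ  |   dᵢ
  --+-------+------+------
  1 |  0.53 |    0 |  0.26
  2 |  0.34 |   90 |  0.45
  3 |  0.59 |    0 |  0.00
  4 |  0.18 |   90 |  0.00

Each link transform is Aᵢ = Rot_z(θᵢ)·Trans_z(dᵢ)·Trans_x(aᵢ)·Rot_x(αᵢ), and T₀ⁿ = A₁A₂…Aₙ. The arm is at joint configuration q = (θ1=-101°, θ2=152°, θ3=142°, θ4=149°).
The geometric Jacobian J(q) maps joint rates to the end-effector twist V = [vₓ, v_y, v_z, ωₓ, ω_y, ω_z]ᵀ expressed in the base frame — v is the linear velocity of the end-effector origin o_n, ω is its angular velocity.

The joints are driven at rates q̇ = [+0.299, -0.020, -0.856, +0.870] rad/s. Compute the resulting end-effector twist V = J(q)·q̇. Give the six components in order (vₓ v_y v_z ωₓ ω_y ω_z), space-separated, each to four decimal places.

o_n = [-0.1392, -0.5672, 0.9052]
J₁: ẑ×o_n = [0.5672, -0.1392, 0.0000], ω = ẑ
J2: z=[0.0000, 0.0000, 1.0000] o=[-0.1011, -0.5203, 0.2600] → [0.0470, -0.0380, 0.0000, 0.0000, 0.0000, 1.0000]
J3: z=[0.7771, -0.6293, 0.0000] o=[0.1128, -0.2560, 0.7100] → [-0.1228, -0.1517, -0.4004, 0.7771, -0.6293, 0.0000]
J4: z=[0.7771, -0.6293, 0.0000] o=[-0.1797, -0.6173, 1.0732] → [0.1058, 0.1306, 0.0645, 0.7771, -0.6293, 0.0000]
V = J·q̇ = [0.3658, 0.2026, 0.3989, 0.0109, -0.0088, 0.2790]

0.3658 0.2026 0.3989 0.0109 -0.0088 0.2790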